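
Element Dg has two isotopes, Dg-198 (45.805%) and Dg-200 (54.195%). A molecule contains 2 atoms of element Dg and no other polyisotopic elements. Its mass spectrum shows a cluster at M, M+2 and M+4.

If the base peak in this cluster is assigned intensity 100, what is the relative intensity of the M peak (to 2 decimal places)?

42.26

Term probabilities: M 0.2098, M+2 0.4965, M+4 0.2937. Base peak = M+2.
P(M+2) = C(2,1) × 0.45805^1 × 0.54195^1 = 2 × 0.45805 × 0.54195 = 0.496480 (base)
P(M) = C(2,0) × 0.45805^2 × 0.54195^0 = 1 × 0.2098098 × 1.0000 = 0.209810
Relative intensity = 0.209810 / 0.496480 × 100 = 42.26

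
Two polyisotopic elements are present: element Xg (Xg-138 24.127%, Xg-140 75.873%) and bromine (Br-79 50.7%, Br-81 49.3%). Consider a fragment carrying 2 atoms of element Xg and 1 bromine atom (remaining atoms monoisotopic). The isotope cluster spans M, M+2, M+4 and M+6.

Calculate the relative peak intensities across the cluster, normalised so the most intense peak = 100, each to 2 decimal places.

Element Xg pattern (n=2): 0.05821121 : 0.36611757 : 0.57567121
Bromine pattern (n=1): 0.5070 : 0.4930
Convolve the two distributions (both contribute in 2-u steps):
  M: 0.05821121×0.5070 = 0.029513
  M+2: 0.05821121×0.4930 + 0.36611757×0.5070 = 0.214320
  M+4: 0.36611757×0.4930 + 0.57567121×0.5070 = 0.472361
  M+6: 0.57567121×0.4930 = 0.283806
Scale to base peak (0.472361) = 100: 6.25 : 45.37 : 100.00 : 60.08

6.25 : 45.37 : 100.00 : 60.08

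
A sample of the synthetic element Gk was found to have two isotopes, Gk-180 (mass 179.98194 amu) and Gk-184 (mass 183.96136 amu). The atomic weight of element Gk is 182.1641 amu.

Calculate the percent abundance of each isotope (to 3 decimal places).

Let x be the fractional abundance of Gk-180; then Gk-184 has abundance 1 − x.
179.98194·x + 183.96136·(1 − x) = 182.1641
(179.98194 − 183.96136)·x = 182.1641 − 183.96136
x = -1.79726 / -3.97942 = 0.45164 → 45.164% Gk-180, 54.836% Gk-184.

Gk-180: 45.164%, Gk-184: 54.836%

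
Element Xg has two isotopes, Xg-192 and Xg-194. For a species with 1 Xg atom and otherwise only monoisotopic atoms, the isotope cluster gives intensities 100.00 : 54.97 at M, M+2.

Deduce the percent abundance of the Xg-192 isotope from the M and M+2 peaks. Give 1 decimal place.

64.5%

Let p = fractional abundance of Xg-192. I(M+2)/I(M) = [C(1,1)·p^0·(1−p)] / p^1 = 1·(1−p)/p = 54.97/100.00 = 0.5497
(1−p)/p = 0.5497/1 = 0.5497  ⇒  p = 1/(1 + 0.5497) = 0.6453
Xg-192: 64.5%, Xg-194: 35.5%.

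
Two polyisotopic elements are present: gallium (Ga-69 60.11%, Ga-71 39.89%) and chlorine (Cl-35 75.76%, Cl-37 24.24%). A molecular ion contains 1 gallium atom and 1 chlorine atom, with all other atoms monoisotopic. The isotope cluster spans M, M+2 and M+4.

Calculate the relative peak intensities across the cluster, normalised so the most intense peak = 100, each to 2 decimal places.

100.00 : 98.36 : 21.23

Gallium pattern (n=1): 0.6011 : 0.3989
Chlorine pattern (n=1): 0.7576 : 0.2424
Convolve the two distributions (both contribute in 2-u steps):
  M: 0.6011×0.7576 = 0.455393
  M+2: 0.6011×0.2424 + 0.3989×0.7576 = 0.447913
  M+4: 0.3989×0.2424 = 0.096693
Scale to base peak (0.455393) = 100: 100.00 : 98.36 : 21.23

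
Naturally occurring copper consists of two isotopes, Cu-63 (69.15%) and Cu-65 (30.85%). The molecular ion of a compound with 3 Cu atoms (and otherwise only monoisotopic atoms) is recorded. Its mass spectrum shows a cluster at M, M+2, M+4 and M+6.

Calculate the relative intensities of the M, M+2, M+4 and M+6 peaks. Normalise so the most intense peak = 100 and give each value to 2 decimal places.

The 3 Cu atoms are independent, so intensities follow the terms of (0.6915 + 0.3085)^3.
P(M) = 0.6915^3 = 0.330656
P(M+2) = 3 × 0.6915^2 × 0.3085^1 = 0.442548
P(M+4) = 3 × 0.6915^1 × 0.3085^2 = 0.197435
P(M+6) = 0.3085^3 = 0.029361
The M+2 peak is largest (0.442548); scaling to 100 gives 74.72 : 100.00 : 44.61 : 6.63.

74.72 : 100.00 : 44.61 : 6.63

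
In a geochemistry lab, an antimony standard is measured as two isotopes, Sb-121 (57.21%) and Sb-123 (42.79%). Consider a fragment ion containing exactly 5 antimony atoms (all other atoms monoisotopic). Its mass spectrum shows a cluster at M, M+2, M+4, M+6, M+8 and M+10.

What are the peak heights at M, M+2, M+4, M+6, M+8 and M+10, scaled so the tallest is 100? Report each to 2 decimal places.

17.88 : 66.85 : 100.00 : 74.79 : 27.97 : 4.18

Expanding (0.5721 + 0.4279)^5:
P(M) = 0.5721^5 = 0.061286
P(M+2) = 5 × 0.5721^4 × 0.4279^1 = 0.229192
P(M+4) = 10 × 0.5721^3 × 0.4279^2 = 0.342847
P(M+6) = 10 × 0.5721^2 × 0.4279^3 = 0.256431
P(M+8) = 5 × 0.5721^1 × 0.4279^4 = 0.095898
P(M+10) = 0.4279^5 = 0.014345
The M+4 peak is largest (0.342847); scaling to 100 gives 17.88 : 66.85 : 100.00 : 74.79 : 27.97 : 4.18.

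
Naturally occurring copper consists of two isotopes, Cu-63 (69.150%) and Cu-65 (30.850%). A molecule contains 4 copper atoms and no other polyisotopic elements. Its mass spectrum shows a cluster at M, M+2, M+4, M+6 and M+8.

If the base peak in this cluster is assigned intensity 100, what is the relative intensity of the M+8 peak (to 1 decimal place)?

(0.69150 + 0.30850)^4 gives M 0.2286, M+2 0.4080, M+4 0.2731, M+6 0.0812, M+8 0.0091; the largest is M+2.
P(M+2) = C(4,1) × 0.69150^3 × 0.30850^1 = 4 × 0.33065611 × 0.3085 = 0.408030 (base)
P(M+8) = C(4,4) × 0.69150^0 × 0.30850^4 = 1 × 1.0000 × 0.00905776 = 0.009058
Relative intensity = 0.009058 / 0.408030 × 100 = 2.2

2.2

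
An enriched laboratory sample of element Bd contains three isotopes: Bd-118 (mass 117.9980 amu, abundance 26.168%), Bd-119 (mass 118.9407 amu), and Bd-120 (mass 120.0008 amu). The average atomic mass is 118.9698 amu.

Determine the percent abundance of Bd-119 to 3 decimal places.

Let x and y be the fractions of Bd-119 and Bd-120. Then x + y = 1 − 0.26168 = 0.73832 and 118.9407x + 120.0008y = 118.9698 − 0.26168×117.9980 = 88.09208336.
Substituting: 118.9407x + 120.0008(0.73832 − x) = 88.09208336
(118.9407 − 120.0008)x = -0.506907296  ⇒  x = 0.47817, y = 0.26015
Bd-119: 47.817%, Bd-120: 26.015%.

47.817%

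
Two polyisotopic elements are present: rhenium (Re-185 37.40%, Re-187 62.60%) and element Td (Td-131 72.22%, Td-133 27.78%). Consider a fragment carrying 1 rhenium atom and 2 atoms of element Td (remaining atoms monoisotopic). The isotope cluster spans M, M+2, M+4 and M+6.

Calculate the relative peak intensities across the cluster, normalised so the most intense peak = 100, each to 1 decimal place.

Rhenium pattern (n=1): 0.3740 : 0.6260
Element Td pattern (n=2): 0.52157284 : 0.40125432 : 0.07717284
Convolve the two distributions (both contribute in 2-u steps):
  M: 0.3740×0.52157284 = 0.195068
  M+2: 0.3740×0.40125432 + 0.6260×0.52157284 = 0.476574
  M+4: 0.3740×0.07717284 + 0.6260×0.40125432 = 0.280048
  M+6: 0.6260×0.07717284 = 0.048310
Scale to base peak (0.476574) = 100: 40.9 : 100.0 : 58.8 : 10.1

40.9 : 100.0 : 58.8 : 10.1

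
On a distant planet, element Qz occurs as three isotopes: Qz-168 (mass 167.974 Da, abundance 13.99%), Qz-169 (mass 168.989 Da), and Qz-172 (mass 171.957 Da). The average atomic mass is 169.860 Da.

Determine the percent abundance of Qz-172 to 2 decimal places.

34.13%

The remaining 86.01% is split between Qz-169 (fraction x) and Qz-172 (fraction 0.8601 − x).
Substituting: 168.989x + 171.957(0.8601 − x) = 146.3604374
(168.989 − 171.957)x = -1.5397783  ⇒  x = 0.51879, y = 0.34131
Qz-169: 51.88%, Qz-172: 34.13%.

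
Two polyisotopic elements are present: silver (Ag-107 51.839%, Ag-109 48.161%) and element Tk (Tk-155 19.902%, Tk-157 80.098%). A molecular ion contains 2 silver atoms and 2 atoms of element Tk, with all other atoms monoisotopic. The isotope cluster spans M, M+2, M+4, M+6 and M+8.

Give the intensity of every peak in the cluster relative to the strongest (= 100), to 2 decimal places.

Silver pattern (n=2): 0.26872819 : 0.49932362 : 0.23194819
Element Tk pattern (n=2): 0.03960896 : 0.31882208 : 0.64156896
Convolve the two distributions (both contribute in 2-u steps):
  M: 0.26872819×0.03960896 = 0.010644
  M+2: 0.26872819×0.31882208 + 0.49932362×0.03960896 = 0.105454
  M+4: 0.26872819×0.64156896 + 0.49932362×0.31882208 + 0.23194819×0.03960896 = 0.340790
  M+6: 0.49932362×0.64156896 + 0.23194819×0.31882208 = 0.394301
  M+8: 0.23194819×0.64156896 = 0.148811
Scale to base peak (0.394301) = 100: 2.70 : 26.74 : 86.43 : 100.00 : 37.74

2.70 : 26.74 : 86.43 : 100.00 : 37.74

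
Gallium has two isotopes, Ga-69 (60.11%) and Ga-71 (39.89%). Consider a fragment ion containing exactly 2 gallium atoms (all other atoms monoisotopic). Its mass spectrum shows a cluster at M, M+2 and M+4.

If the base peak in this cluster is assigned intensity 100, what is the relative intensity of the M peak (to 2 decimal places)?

Term probabilities: M 0.3613, M+2 0.4796, M+4 0.1591. Base peak = M+2.
P(M+2) = C(2,1) × 0.6011^1 × 0.3989^1 = 2 × 0.6011 × 0.3989 = 0.479558 (base)
P(M) = C(2,0) × 0.6011^2 × 0.3989^0 = 1 × 0.36132121 × 1.0000 = 0.361321
Relative intensity = 0.361321 / 0.479558 × 100 = 75.34

75.34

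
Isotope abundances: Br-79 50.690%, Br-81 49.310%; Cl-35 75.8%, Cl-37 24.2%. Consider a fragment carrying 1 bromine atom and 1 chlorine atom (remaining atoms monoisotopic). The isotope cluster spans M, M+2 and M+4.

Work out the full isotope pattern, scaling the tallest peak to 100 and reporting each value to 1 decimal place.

Bromine pattern (n=1): 0.5069 : 0.4931
Chlorine pattern (n=1): 0.7580 : 0.2420
Convolve the two distributions (both contribute in 2-u steps):
  M: 0.5069×0.7580 = 0.384230
  M+2: 0.5069×0.2420 + 0.4931×0.7580 = 0.496440
  M+4: 0.4931×0.2420 = 0.119330
Scale to base peak (0.496440) = 100: 77.4 : 100.0 : 24.0

77.4 : 100.0 : 24.0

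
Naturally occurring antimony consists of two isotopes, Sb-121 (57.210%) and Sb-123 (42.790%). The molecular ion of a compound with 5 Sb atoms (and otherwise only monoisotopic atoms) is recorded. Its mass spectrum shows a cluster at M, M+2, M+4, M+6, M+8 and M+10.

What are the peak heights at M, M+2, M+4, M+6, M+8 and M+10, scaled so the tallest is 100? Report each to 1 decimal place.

Each Sb atom is independently Sb-121 (p = 0.57210) or Sb-123 (q = 0.42790); the cluster is the binomial expansion (p + q)^5.
P(M) = 0.57210^5 = 0.061286
P(M+2) = 5 × 0.57210^4 × 0.42790^1 = 0.229192
P(M+4) = 10 × 0.57210^3 × 0.42790^2 = 0.342847
P(M+6) = 10 × 0.57210^2 × 0.42790^3 = 0.256431
P(M+8) = 5 × 0.57210^1 × 0.42790^4 = 0.095898
P(M+10) = 0.42790^5 = 0.014345
The M+4 peak is largest (0.342847); scaling to 100 gives 17.9 : 66.8 : 100.0 : 74.8 : 28.0 : 4.2.

17.9 : 66.8 : 100.0 : 74.8 : 28.0 : 4.2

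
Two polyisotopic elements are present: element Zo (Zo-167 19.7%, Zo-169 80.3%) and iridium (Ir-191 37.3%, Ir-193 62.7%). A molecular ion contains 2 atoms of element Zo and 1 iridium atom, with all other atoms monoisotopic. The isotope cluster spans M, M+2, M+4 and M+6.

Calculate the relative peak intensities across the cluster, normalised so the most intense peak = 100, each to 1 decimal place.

Element Zo pattern (n=2): 0.038809 : 0.316382 : 0.644809
Iridium pattern (n=1): 0.3730 : 0.6270
Convolve the two distributions (both contribute in 2-u steps):
  M: 0.038809×0.3730 = 0.014476
  M+2: 0.038809×0.6270 + 0.316382×0.3730 = 0.142344
  M+4: 0.316382×0.6270 + 0.644809×0.3730 = 0.438885
  M+6: 0.644809×0.6270 = 0.404295
Scale to base peak (0.438885) = 100: 3.3 : 32.4 : 100.0 : 92.1

3.3 : 32.4 : 100.0 : 92.1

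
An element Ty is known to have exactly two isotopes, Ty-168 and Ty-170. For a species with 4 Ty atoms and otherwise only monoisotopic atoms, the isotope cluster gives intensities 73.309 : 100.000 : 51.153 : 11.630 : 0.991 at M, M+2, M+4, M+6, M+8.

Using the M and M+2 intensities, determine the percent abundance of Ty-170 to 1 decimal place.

If p is the fraction of Ty that is Ty-168, then I(M+2)/I(M) = [C(4,1)·p^3·(1−p)] / p^4 = 4·(1−p)/p = 100.000/73.309 = 1.3641
(1−p)/p = 1.3641/4 = 0.3410  ⇒  p = 1/(1 + 0.3410) = 0.7457
Ty-168: 74.6%, Ty-170: 25.4%.

25.4%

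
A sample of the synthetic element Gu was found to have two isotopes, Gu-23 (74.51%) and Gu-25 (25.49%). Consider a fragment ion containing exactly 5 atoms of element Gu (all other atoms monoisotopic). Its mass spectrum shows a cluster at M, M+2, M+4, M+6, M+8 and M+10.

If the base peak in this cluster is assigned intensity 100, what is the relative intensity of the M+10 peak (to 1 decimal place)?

0.3

(0.7451 + 0.2549)^5 gives M 0.2297, M+2 0.3928, M+4 0.2688, M+6 0.0919, M+8 0.0157, M+10 0.0011; the largest is M+2.
P(M+2) = C(5,1) × 0.7451^4 × 0.2549^1 = 5 × 0.30821818 × 0.2549 = 0.392824 (base)
P(M+10) = C(5,5) × 0.7451^0 × 0.2549^5 = 1 × 1.0000 × 0.00107609 = 0.001076
Relative intensity = 0.001076 / 0.392824 × 100 = 0.3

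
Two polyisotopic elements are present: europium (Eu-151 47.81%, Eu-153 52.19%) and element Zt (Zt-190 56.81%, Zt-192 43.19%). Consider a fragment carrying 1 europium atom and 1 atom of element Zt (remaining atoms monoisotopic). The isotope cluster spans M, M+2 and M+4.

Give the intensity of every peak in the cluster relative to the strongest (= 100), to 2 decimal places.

54.00 : 100.00 : 44.81

Europium pattern (n=1): 0.4781 : 0.5219
Element Zt pattern (n=1): 0.5681 : 0.4319
Convolve the two distributions (both contribute in 2-u steps):
  M: 0.4781×0.5681 = 0.271609
  M+2: 0.4781×0.4319 + 0.5219×0.5681 = 0.502983
  M+4: 0.5219×0.4319 = 0.225409
Scale to base peak (0.502983) = 100: 54.00 : 100.00 : 44.81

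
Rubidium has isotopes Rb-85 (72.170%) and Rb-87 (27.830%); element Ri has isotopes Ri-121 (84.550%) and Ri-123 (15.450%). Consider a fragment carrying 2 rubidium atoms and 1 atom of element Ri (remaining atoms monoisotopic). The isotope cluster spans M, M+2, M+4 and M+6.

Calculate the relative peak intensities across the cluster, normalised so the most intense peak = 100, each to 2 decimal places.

100.00 : 95.40 : 28.96 : 2.72

Rubidium pattern (n=2): 0.52085089 : 0.40169822 : 0.07745089
Element Ri pattern (n=1): 0.8455 : 0.1545
Convolve the two distributions (both contribute in 2-u steps):
  M: 0.52085089×0.8455 = 0.440379
  M+2: 0.52085089×0.1545 + 0.40169822×0.8455 = 0.420107
  M+4: 0.40169822×0.1545 + 0.07745089×0.8455 = 0.127547
  M+6: 0.07745089×0.1545 = 0.011966
Scale to base peak (0.440379) = 100: 100.00 : 95.40 : 28.96 : 2.72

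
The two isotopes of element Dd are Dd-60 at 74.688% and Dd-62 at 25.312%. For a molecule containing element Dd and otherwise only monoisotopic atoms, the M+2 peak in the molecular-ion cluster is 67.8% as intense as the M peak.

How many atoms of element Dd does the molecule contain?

2

For n independent Dd atoms, I(M+2)/I(M) = n · (abundance Dd-62) / (abundance Dd-60) = n · 0.25312/0.74688.
n = 0.678 × 0.74688/0.25312 = 2.00 ≈ 2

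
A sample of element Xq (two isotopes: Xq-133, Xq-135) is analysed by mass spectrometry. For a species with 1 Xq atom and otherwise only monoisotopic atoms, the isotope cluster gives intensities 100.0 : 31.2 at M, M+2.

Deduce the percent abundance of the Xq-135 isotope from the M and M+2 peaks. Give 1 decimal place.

23.8%

Let p = fractional abundance of Xq-133. I(M+2)/I(M) = [C(1,1)·p^0·(1−p)] / p^1 = 1·(1−p)/p = 31.2/100.0 = 0.3120
(1−p)/p = 0.3120/1 = 0.3120  ⇒  p = 1/(1 + 0.3120) = 0.7622
Xq-133: 76.2%, Xq-135: 23.8%.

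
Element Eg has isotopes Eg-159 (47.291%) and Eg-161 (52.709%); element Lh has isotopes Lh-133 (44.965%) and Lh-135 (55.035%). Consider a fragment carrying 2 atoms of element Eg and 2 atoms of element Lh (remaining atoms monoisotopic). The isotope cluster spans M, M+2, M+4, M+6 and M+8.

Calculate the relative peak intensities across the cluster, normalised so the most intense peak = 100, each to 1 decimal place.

Element Eg pattern (n=2): 0.22364387 : 0.49853226 : 0.27782387
Element Lh pattern (n=2): 0.20218512 : 0.49492975 : 0.30288512
Convolve the two distributions (both contribute in 2-u steps):
  M: 0.22364387×0.20218512 = 0.045217
  M+2: 0.22364387×0.49492975 + 0.49853226×0.20218512 = 0.211484
  M+4: 0.22364387×0.30288512 + 0.49853226×0.49492975 + 0.27782387×0.20218512 = 0.370649
  M+6: 0.49853226×0.30288512 + 0.27782387×0.49492975 = 0.288501
  M+8: 0.27782387×0.30288512 = 0.084149
Scale to base peak (0.370649) = 100: 12.2 : 57.1 : 100.0 : 77.8 : 22.7

12.2 : 57.1 : 100.0 : 77.8 : 22.7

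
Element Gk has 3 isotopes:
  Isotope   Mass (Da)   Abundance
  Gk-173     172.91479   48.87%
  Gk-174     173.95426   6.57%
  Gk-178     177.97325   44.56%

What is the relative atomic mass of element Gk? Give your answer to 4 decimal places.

Weight each isotope mass by its fractional abundance: 0.4887 × 172.91479 + 0.0657 × 173.95426 + 0.4456 × 177.97325
= 84.503458 + 11.428795 + 79.304880 = 175.237133 Da

175.2371 Da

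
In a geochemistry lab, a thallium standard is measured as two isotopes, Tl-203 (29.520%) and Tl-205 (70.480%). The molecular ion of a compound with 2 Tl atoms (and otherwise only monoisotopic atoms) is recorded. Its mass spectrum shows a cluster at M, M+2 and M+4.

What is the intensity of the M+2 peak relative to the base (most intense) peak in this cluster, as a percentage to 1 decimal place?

83.8%

Binomial terms of (0.29520 + 0.70480)^2: M 0.0871, M+2 0.4161, M+4 0.4967 → M+4 is the base peak.
P(M+4) = C(2,2) × 0.29520^0 × 0.70480^2 = 1 × 1.0000 × 0.49674304 = 0.496743 (base)
P(M+2) = C(2,1) × 0.29520^1 × 0.70480^1 = 2 × 0.2952 × 0.7048 = 0.416114
Relative intensity = 0.416114 / 0.496743 × 100 = 83.8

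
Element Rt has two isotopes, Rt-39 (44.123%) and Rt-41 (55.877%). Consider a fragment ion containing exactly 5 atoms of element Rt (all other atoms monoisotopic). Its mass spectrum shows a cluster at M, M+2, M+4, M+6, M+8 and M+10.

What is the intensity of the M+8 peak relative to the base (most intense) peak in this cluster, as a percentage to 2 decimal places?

Term probabilities: M 0.0167, M+2 0.1059, M+4 0.2682, M+6 0.3396, M+8 0.2151, M+10 0.0545. Base peak = M+6.
P(M+6) = C(5,3) × 0.44123^2 × 0.55877^3 = 10 × 0.19468391 × 0.17446136 = 0.339648 (base)
P(M+8) = C(5,4) × 0.44123^1 × 0.55877^4 = 5 × 0.44123 × 0.09748377 = 0.215064
Relative intensity = 0.215064 / 0.339648 × 100 = 63.32

63.32%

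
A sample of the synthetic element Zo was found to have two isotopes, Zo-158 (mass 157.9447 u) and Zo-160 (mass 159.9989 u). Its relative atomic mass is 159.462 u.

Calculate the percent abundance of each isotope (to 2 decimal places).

Let x be the fractional abundance of Zo-158; then Zo-160 has abundance 1 − x.
157.9447·x + 159.9989·(1 − x) = 159.462
(157.9447 − 159.9989)·x = 159.462 − 159.9989
x = -0.5369 / -2.0542 = 0.26137 → 26.14% Zo-158, 73.86% Zo-160.

Zo-158: 26.14%, Zo-160: 73.86%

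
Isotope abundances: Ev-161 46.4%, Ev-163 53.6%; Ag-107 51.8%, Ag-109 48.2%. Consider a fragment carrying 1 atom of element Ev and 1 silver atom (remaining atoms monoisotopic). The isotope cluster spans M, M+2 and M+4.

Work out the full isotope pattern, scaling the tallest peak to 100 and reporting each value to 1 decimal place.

Element Ev pattern (n=1): 0.4640 : 0.5360
Silver pattern (n=1): 0.5180 : 0.4820
Convolve the two distributions (both contribute in 2-u steps):
  M: 0.4640×0.5180 = 0.240352
  M+2: 0.4640×0.4820 + 0.5360×0.5180 = 0.501296
  M+4: 0.5360×0.4820 = 0.258352
Scale to base peak (0.501296) = 100: 47.9 : 100.0 : 51.5

47.9 : 100.0 : 51.5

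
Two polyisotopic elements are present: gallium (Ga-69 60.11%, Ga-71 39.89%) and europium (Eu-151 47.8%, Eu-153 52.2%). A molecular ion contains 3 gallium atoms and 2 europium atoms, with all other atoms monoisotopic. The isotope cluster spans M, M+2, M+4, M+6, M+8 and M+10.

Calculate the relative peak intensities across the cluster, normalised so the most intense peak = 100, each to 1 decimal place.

14.6 : 60.8 : 100.0 : 80.9 : 32.3 : 5.1

Gallium pattern (n=3): 0.21719018 : 0.43239309 : 0.28694328 : 0.06347345
Europium pattern (n=2): 0.228484 : 0.499032 : 0.272484
Convolve the two distributions (both contribute in 2-u steps):
  M: 0.21719018×0.228484 = 0.049624
  M+2: 0.21719018×0.499032 + 0.43239309×0.228484 = 0.207180
  M+4: 0.21719018×0.272484 + 0.43239309×0.499032 + 0.28694328×0.228484 = 0.340521
  M+6: 0.43239309×0.272484 + 0.28694328×0.499032 + 0.06347345×0.228484 = 0.275517
  M+8: 0.28694328×0.272484 + 0.06347345×0.499032 = 0.109863
  M+10: 0.06347345×0.272484 = 0.017295
Scale to base peak (0.340521) = 100: 14.6 : 60.8 : 100.0 : 80.9 : 32.3 : 5.1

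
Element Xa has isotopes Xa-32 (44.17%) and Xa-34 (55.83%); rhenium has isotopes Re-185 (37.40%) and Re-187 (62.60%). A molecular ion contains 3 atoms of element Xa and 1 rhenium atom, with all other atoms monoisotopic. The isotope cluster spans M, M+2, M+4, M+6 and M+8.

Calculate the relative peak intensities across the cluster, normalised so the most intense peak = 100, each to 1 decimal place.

9.0 : 49.1 : 100.0 : 90.1 : 30.3

Element Xa pattern (n=3): 0.08617518 : 0.32677113 : 0.4130322 : 0.17402149
Rhenium pattern (n=1): 0.3740 : 0.6260
Convolve the two distributions (both contribute in 2-u steps):
  M: 0.08617518×0.3740 = 0.032230
  M+2: 0.08617518×0.6260 + 0.32677113×0.3740 = 0.176158
  M+4: 0.32677113×0.6260 + 0.4130322×0.3740 = 0.359033
  M+6: 0.4130322×0.6260 + 0.17402149×0.3740 = 0.323642
  M+8: 0.17402149×0.6260 = 0.108937
Scale to base peak (0.359033) = 100: 9.0 : 49.1 : 100.0 : 90.1 : 30.3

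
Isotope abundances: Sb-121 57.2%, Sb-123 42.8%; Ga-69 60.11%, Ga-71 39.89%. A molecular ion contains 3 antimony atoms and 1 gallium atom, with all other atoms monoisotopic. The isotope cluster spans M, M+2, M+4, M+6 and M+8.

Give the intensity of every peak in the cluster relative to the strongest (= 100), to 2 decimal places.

Antimony pattern (n=3): 0.18714925 : 0.42010426 : 0.31434374 : 0.07840275
Gallium pattern (n=1): 0.6011 : 0.3989
Convolve the two distributions (both contribute in 2-u steps):
  M: 0.18714925×0.6011 = 0.112495
  M+2: 0.18714925×0.3989 + 0.42010426×0.6011 = 0.327179
  M+4: 0.42010426×0.3989 + 0.31434374×0.6011 = 0.356532
  M+6: 0.31434374×0.3989 + 0.07840275×0.6011 = 0.172520
  M+8: 0.07840275×0.3989 = 0.031275
Scale to base peak (0.356532) = 100: 31.55 : 91.77 : 100.00 : 48.39 : 8.77

31.55 : 91.77 : 100.00 : 48.39 : 8.77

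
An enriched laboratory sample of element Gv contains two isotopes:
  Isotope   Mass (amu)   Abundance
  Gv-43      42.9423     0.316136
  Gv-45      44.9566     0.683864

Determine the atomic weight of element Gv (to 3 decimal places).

44.320 amu

Ar = Σ fᵢ·mᵢ = 0.316136 × 42.9423 + 0.683864 × 44.9566
= 13.57561 + 30.74420 = 44.31981 amu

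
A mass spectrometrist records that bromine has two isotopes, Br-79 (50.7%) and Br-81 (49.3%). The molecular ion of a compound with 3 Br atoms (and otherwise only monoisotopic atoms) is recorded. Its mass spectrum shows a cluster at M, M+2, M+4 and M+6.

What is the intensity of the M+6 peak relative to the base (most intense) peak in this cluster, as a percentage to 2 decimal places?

Binomial terms of (0.507 + 0.493)^3: M 0.1303, M+2 0.3802, M+4 0.3697, M+6 0.1198 → M+2 is the base peak.
P(M+2) = C(3,1) × 0.507^2 × 0.493^1 = 3 × 0.257049 × 0.4930 = 0.380175 (base)
P(M+6) = C(3,3) × 0.507^0 × 0.493^3 = 1 × 1.0000 × 0.11982316 = 0.119823
Relative intensity = 0.119823 / 0.380175 × 100 = 31.52

31.52%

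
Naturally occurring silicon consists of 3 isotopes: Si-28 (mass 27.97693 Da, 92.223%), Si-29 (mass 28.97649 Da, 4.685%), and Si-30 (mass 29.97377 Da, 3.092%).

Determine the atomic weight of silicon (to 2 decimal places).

28.09 Da

Ar = Σ fᵢ·mᵢ = 0.92223 × 27.97693 + 0.04685 × 28.97649 + 0.03092 × 29.97377
= 25.801164 + 1.357549 + 0.926789 = 28.085502 Da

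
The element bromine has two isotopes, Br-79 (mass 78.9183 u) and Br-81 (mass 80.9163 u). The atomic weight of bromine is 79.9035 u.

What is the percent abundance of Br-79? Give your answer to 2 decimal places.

50.69%

Let x be the fractional abundance of Br-79; then Br-81 has abundance 1 − x.
78.9183·x + 80.9163·(1 − x) = 79.9035
(78.9183 − 80.9163)·x = 79.9035 − 80.9163
x = -1.0128 / -1.9980 = 0.50691 → 50.69% Br-79, 49.31% Br-81.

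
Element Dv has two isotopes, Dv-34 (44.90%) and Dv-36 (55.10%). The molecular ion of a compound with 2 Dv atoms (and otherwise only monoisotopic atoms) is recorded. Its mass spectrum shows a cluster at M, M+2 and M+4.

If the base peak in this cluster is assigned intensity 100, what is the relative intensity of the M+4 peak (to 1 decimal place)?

61.4

Binomial terms of (0.4490 + 0.5510)^2: M 0.2016, M+2 0.4948, M+4 0.3036 → M+2 is the base peak.
P(M+2) = C(2,1) × 0.4490^1 × 0.5510^1 = 2 × 0.4490 × 0.5510 = 0.494798 (base)
P(M+4) = C(2,2) × 0.4490^0 × 0.5510^2 = 1 × 1.0000 × 0.303601 = 0.303601
Relative intensity = 0.303601 / 0.494798 × 100 = 61.4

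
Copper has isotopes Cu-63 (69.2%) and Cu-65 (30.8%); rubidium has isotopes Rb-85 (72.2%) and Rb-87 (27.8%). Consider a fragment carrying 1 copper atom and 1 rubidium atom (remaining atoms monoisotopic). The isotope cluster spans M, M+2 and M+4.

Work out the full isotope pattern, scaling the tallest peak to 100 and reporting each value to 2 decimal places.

100.00 : 83.01 : 17.14

Copper pattern (n=1): 0.6920 : 0.3080
Rubidium pattern (n=1): 0.7220 : 0.2780
Convolve the two distributions (both contribute in 2-u steps):
  M: 0.6920×0.7220 = 0.499624
  M+2: 0.6920×0.2780 + 0.3080×0.7220 = 0.414752
  M+4: 0.3080×0.2780 = 0.085624
Scale to base peak (0.499624) = 100: 100.00 : 83.01 : 17.14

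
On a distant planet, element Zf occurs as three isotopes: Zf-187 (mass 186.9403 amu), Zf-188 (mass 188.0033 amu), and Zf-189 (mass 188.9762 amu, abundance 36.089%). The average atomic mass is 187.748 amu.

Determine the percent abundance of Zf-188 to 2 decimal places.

Let x and y be the fractions of Zf-187 and Zf-188. Then x + y = 1 − 0.36089 = 0.63911 and 186.9403x + 188.0033y = 187.748 − 0.36089×188.9762 = 119.548379182.
Substituting: 186.9403x + 188.0033(0.63911 − x) = 119.548379182
(186.9403 − 188.0033)x = -0.606409881  ⇒  x = 0.57047, y = 0.06864
Zf-187: 57.05%, Zf-188: 6.86%.

6.86%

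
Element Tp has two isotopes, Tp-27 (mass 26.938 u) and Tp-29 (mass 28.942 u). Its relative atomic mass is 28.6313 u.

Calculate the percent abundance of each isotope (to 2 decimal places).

Writing the weighted mean with unknown fraction x of Tp-27:
26.938·x + 28.942·(1 − x) = 28.6313
(26.938 − 28.942)·x = 28.6313 − 28.942
x = -0.3107 / -2.004 = 0.15504 → 15.50% Tp-27, 84.50% Tp-29.

Tp-27: 15.50%, Tp-29: 84.50%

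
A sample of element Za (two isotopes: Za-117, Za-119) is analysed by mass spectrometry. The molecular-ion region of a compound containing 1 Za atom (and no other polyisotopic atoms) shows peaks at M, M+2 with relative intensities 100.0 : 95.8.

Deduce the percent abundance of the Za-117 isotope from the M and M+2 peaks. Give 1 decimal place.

Write p for the Za-117 fraction. I(M+2)/I(M) = [C(1,1)·p^0·(1−p)] / p^1 = 1·(1−p)/p = 95.8/100.0 = 0.9580
(1−p)/p = 0.9580/1 = 0.9580  ⇒  p = 1/(1 + 0.9580) = 0.5107
Za-117: 51.1%, Za-119: 48.9%.

51.1%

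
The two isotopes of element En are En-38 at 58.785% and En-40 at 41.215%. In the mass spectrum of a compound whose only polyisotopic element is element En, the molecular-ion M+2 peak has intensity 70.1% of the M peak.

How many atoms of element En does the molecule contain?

1

For n independent En atoms, I(M+2)/I(M) = n · (abundance En-40) / (abundance En-38) = n · 0.41215/0.58785.
n = 0.701 × 0.58785/0.41215 = 1.00 ≈ 1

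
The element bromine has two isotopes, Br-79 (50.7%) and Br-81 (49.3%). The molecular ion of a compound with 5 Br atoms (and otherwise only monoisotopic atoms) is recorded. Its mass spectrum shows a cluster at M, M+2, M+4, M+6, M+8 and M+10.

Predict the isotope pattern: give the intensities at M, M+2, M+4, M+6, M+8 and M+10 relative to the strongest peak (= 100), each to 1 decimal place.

The 5 Br atoms are independent, so intensities follow the terms of (0.507 + 0.493)^5.
P(M) = 0.507^5 = 0.033500
P(M+2) = 5 × 0.507^4 × 0.493^1 = 0.162873
P(M+4) = 10 × 0.507^3 × 0.493^2 = 0.316751
P(M+6) = 10 × 0.507^2 × 0.493^3 = 0.308004
P(M+8) = 5 × 0.507^1 × 0.493^4 = 0.149750
P(M+10) = 0.493^5 = 0.029123
The M+4 peak is largest (0.316751); scaling to 100 gives 10.6 : 51.4 : 100.0 : 97.2 : 47.3 : 9.2.

10.6 : 51.4 : 100.0 : 97.2 : 47.3 : 9.2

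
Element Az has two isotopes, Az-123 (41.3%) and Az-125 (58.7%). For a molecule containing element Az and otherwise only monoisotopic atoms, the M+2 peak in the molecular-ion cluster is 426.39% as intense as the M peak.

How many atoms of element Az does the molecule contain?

For n independent Az atoms, I(M+2)/I(M) = n · (abundance Az-125) / (abundance Az-123) = n · 0.587/0.413.
n = 4.2639 × 0.413/0.587 = 3.00 ≈ 3

3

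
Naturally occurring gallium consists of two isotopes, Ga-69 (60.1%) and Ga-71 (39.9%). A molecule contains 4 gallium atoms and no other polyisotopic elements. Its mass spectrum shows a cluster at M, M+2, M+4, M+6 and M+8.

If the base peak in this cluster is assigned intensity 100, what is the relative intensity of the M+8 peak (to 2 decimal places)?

7.32

Term probabilities: M 0.1305, M+2 0.3465, M+4 0.3450, M+6 0.1527, M+8 0.0253. Base peak = M+2.
P(M+2) = C(4,1) × 0.601^3 × 0.399^1 = 4 × 0.2170818 × 0.3990 = 0.346463 (base)
P(M+8) = C(4,4) × 0.601^0 × 0.399^4 = 1 × 1.0000 × 0.02534496 = 0.025345
Relative intensity = 0.025345 / 0.346463 × 100 = 7.32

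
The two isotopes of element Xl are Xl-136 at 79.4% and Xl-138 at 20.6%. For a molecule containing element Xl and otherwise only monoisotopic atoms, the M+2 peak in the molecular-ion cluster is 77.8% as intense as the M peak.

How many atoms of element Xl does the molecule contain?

3

The M+2/M ratio from n Xl atoms is n · q/p = n · 0.206/0.794.
n = 0.778 × 0.794/0.206 = 3.00 ≈ 3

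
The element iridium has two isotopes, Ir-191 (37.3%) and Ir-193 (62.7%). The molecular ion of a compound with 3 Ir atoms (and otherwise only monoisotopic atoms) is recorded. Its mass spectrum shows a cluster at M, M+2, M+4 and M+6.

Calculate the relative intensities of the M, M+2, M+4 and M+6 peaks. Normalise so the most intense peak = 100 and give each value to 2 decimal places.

The 3 Ir atoms are independent, so intensities follow the terms of (0.373 + 0.627)^3.
P(M) = 0.373^3 = 0.051895
P(M+2) = 3 × 0.373^2 × 0.627^1 = 0.261702
P(M+4) = 3 × 0.373^1 × 0.627^2 = 0.439911
P(M+6) = 0.627^3 = 0.246492
The M+4 peak is largest (0.439911); scaling to 100 gives 11.80 : 59.49 : 100.00 : 56.03.

11.80 : 59.49 : 100.00 : 56.03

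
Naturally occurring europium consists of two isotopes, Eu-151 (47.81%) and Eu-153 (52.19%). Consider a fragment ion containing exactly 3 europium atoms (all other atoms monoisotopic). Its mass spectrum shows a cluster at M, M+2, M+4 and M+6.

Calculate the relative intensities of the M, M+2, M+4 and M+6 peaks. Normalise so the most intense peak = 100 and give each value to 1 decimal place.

The 3 Eu atoms are independent, so intensities follow the terms of (0.4781 + 0.5219)^3.
P(M) = 0.4781^3 = 0.109284
P(M+2) = 3 × 0.4781^2 × 0.5219^1 = 0.357887
P(M+4) = 3 × 0.4781^1 × 0.5219^2 = 0.390674
P(M+6) = 0.5219^3 = 0.142155
The M+4 peak is largest (0.390674); scaling to 100 gives 28.0 : 91.6 : 100.0 : 36.4.

28.0 : 91.6 : 100.0 : 36.4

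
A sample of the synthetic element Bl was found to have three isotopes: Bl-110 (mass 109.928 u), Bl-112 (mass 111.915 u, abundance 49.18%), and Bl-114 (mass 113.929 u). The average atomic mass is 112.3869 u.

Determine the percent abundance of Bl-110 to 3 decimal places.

The remaining 50.82% is split between Bl-110 (fraction x) and Bl-114 (fraction 0.5082 − x).
Substituting: 109.928x + 113.929(0.5082 − x) = 57.347103
(109.928 − 113.929)x = -0.5516148  ⇒  x = 0.13787, y = 0.37033
Bl-110: 13.787%, Bl-114: 37.033%.

13.787%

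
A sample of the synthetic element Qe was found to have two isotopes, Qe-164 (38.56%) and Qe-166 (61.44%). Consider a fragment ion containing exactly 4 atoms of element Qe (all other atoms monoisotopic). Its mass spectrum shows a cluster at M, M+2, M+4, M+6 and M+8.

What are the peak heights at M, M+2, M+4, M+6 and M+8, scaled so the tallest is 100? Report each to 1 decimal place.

6.2 : 39.4 : 94.1 : 100.0 : 39.8

Each Qe atom is independently Qe-164 (p = 0.3856) or Qe-166 (q = 0.6144); the cluster is the binomial expansion (p + q)^4.
P(M) = 0.3856^4 = 0.022108
P(M+2) = 4 × 0.3856^3 × 0.6144^1 = 0.140904
P(M+4) = 6 × 0.3856^2 × 0.6144^2 = 0.336766
P(M+6) = 4 × 0.3856^1 × 0.6144^3 = 0.357726
P(M+8) = 0.6144^4 = 0.142497
The M+6 peak is largest (0.357726); scaling to 100 gives 6.2 : 39.4 : 94.1 : 100.0 : 39.8.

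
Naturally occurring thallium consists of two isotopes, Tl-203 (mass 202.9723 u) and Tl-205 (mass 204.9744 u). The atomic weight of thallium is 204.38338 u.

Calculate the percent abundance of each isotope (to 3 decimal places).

Let x be the fractional abundance of Tl-203; then Tl-205 has abundance 1 − x.
202.9723·x + 204.9744·(1 − x) = 204.38338
(202.9723 − 204.9744)·x = 204.38338 − 204.9744
x = -0.59102 / -2.0021 = 0.29520 → 29.520% Tl-203, 70.480% Tl-205.

Tl-203: 29.520%, Tl-205: 70.480%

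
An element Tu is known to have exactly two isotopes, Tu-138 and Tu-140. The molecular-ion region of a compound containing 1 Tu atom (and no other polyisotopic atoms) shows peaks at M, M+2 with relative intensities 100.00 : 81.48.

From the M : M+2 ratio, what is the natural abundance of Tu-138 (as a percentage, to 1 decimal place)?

55.1%

If p is the fraction of Tu that is Tu-138, then I(M+2)/I(M) = [C(1,1)·p^0·(1−p)] / p^1 = 1·(1−p)/p = 81.48/100.00 = 0.8148
(1−p)/p = 0.8148/1 = 0.8148  ⇒  p = 1/(1 + 0.8148) = 0.5510
Tu-138: 55.1%, Tu-140: 44.9%.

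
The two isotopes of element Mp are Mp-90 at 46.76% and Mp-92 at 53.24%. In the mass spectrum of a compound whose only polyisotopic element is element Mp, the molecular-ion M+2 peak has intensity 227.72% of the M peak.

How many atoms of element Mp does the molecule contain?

For n independent Mp atoms, I(M+2)/I(M) = n · (abundance Mp-92) / (abundance Mp-90) = n · 0.5324/0.4676.
n = 2.2772 × 0.4676/0.5324 = 2.00 ≈ 2

2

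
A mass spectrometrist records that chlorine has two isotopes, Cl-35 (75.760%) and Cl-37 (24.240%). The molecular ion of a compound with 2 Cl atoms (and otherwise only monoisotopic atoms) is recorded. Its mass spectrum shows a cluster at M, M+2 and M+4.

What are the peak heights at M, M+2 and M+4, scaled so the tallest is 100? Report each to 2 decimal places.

Expanding (0.75760 + 0.24240)^2:
P(M) = 0.75760^2 = 0.573958
P(M+2) = 2 × 0.75760^1 × 0.24240^1 = 0.367284
P(M+4) = 0.24240^2 = 0.058758
The M peak is largest (0.573958); scaling to 100 gives 100.00 : 63.99 : 10.24.

100.00 : 63.99 : 10.24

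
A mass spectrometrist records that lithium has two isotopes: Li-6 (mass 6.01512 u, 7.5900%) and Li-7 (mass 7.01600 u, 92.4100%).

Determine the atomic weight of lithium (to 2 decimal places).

6.94 u

Weight each isotope mass by its fractional abundance: 0.075900 × 6.01512 + 0.924100 × 7.01600
= 0.456548 + 6.483486 = 6.940034 u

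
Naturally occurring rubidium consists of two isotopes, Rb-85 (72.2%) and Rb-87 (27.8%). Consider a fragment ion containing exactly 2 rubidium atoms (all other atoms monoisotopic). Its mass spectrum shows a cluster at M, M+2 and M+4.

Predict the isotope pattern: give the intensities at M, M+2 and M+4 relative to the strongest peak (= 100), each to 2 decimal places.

Each Rb atom is independently Rb-85 (p = 0.722) or Rb-87 (q = 0.278); the cluster is the binomial expansion (p + q)^2.
P(M) = 0.722^2 = 0.521284
P(M+2) = 2 × 0.722^1 × 0.278^1 = 0.401432
P(M+4) = 0.278^2 = 0.077284
The M peak is largest (0.521284); scaling to 100 gives 100.00 : 77.01 : 14.83.

100.00 : 77.01 : 14.83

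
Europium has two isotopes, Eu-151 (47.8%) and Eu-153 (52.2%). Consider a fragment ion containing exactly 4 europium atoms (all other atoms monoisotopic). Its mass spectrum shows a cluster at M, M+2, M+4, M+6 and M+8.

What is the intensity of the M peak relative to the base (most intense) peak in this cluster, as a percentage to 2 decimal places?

Binomial terms of (0.478 + 0.522)^4: M 0.0522, M+2 0.2280, M+4 0.3735, M+6 0.2720, M+8 0.0742 → M+4 is the base peak.
P(M+4) = C(4,2) × 0.478^2 × 0.522^2 = 6 × 0.228484 × 0.272484 = 0.373549 (base)
P(M) = C(4,0) × 0.478^4 × 0.522^0 = 1 × 0.05220494 × 1.0000 = 0.052205
Relative intensity = 0.052205 / 0.373549 × 100 = 13.98

13.98%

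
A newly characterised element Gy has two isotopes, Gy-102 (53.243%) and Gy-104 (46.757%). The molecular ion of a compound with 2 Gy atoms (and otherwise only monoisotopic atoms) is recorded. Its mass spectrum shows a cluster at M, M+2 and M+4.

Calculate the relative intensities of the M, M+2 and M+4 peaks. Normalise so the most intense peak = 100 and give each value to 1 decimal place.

Expanding (0.53243 + 0.46757)^2:
P(M) = 0.53243^2 = 0.283482
P(M+2) = 2 × 0.53243^1 × 0.46757^1 = 0.497897
P(M+4) = 0.46757^2 = 0.218622
The M+2 peak is largest (0.497897); scaling to 100 gives 56.9 : 100.0 : 43.9.

56.9 : 100.0 : 43.9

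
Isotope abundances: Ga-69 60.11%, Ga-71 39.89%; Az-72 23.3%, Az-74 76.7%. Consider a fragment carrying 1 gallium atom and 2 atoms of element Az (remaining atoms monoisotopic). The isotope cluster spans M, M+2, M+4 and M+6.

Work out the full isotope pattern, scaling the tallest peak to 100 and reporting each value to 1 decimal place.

6.6 : 47.7 : 100.0 : 47.3

Gallium pattern (n=1): 0.6011 : 0.3989
Element Az pattern (n=2): 0.054289 : 0.357422 : 0.588289
Convolve the two distributions (both contribute in 2-u steps):
  M: 0.6011×0.054289 = 0.032633
  M+2: 0.6011×0.357422 + 0.3989×0.054289 = 0.236502
  M+4: 0.6011×0.588289 + 0.3989×0.357422 = 0.496196
  M+6: 0.3989×0.588289 = 0.234668
Scale to base peak (0.496196) = 100: 6.6 : 47.7 : 100.0 : 47.3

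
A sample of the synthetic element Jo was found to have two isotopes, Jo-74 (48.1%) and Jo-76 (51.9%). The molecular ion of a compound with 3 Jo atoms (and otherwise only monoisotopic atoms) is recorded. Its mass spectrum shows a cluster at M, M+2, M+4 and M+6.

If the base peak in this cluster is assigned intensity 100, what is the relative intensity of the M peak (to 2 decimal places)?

(0.481 + 0.519)^3 gives M 0.1113, M+2 0.3602, M+4 0.3887, M+6 0.1398; the largest is M+4.
P(M+4) = C(3,2) × 0.481^1 × 0.519^2 = 3 × 0.4810 × 0.269361 = 0.388688 (base)
P(M) = C(3,0) × 0.481^3 × 0.519^0 = 1 × 0.11128464 × 1.0000 = 0.111285
Relative intensity = 0.111285 / 0.388688 × 100 = 28.63

28.63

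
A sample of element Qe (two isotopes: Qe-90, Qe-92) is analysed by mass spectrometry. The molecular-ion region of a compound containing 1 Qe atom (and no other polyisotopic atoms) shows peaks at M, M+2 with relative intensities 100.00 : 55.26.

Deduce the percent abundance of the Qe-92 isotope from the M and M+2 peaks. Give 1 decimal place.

35.6%

Let p = fractional abundance of Qe-90. I(M+2)/I(M) = [C(1,1)·p^0·(1−p)] / p^1 = 1·(1−p)/p = 55.26/100.00 = 0.5526
(1−p)/p = 0.5526/1 = 0.5526  ⇒  p = 1/(1 + 0.5526) = 0.6441
Qe-90: 64.4%, Qe-92: 35.6%.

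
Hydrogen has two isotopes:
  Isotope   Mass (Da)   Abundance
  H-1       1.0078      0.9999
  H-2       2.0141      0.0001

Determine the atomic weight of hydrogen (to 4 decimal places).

1.0079 Da

The abundance-weighted mean is 0.9999 × 1.0078 + 0.0001 × 2.0141
= 1.00770 + 0.00020 = 1.00790 Da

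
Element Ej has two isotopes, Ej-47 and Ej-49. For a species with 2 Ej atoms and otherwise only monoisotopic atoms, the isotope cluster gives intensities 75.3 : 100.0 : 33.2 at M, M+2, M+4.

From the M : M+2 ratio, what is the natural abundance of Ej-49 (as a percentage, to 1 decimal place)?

Let p = fractional abundance of Ej-47. I(M+2)/I(M) = [C(2,1)·p^1·(1−p)] / p^2 = 2·(1−p)/p = 100.0/75.3 = 1.3280
(1−p)/p = 1.3280/2 = 0.6640  ⇒  p = 1/(1 + 0.6640) = 0.6010
Ej-47: 60.1%, Ej-49: 39.9%.

39.9%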